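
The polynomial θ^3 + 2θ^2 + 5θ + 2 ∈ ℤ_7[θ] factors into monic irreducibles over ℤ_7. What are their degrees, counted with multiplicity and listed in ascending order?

1, 2

Write g(θ) = θ^3 + 2θ^2 + 5θ + 2.
Linear factors from roots: (θ + 5).
Complete factorization: g(θ) = (θ + 5)·(θ^2 + 4θ + 6).
Factor degrees with multiplicity: 1 + 2 = 3.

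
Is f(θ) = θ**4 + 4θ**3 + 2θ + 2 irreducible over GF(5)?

Check for roots in GF(5): f(0) = 2; f(1) = 4; f(2) = 4; f(3) = 2; f(4) = 2.
No roots, so no linear factors.
Degree-2 irreducible divisors: test the 10 monic irreducibles of degree 2 over GF(5).
None of them divide f (all give nonzero remainder).
No irreducible factor of degree ≤ 2 exists, so f is irreducible over GF(5).

Yes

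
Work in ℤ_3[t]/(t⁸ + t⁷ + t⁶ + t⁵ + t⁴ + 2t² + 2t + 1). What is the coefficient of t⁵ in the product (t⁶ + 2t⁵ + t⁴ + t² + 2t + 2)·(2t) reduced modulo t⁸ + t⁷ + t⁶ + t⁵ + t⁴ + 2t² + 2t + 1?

2

Multiply in ℤ_3[t]: (t⁶ + 2t⁵ + t⁴ + t² + 2t + 2)·(2t) = 2t⁷ + t⁶ + 2t⁵ + 2t³ + t² + t.
Reduced: 2t⁷ + t⁶ + 2t⁵ + 2t³ + t² + t.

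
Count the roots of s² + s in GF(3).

2

Write P(s) = s² + s.
Evaluate at each of the 3 elements of GF(3):
P(0) = 0 → root; P(1) = 2; P(2) = 0 → root.
Roots: {0, 2}.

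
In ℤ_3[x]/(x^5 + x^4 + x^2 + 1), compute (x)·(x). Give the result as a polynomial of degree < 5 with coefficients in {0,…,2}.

x^2

Multiply in ℤ_3[x]: (x)·(x) = x^2.
Reduced: x^2.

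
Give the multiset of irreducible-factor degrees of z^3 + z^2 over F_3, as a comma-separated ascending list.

1, 1, 1

Write g(z) = z^3 + z^2.
Roots in F_3: g(0) = 0 → root; g(1) = 2; g(2) = 0 → root.
Linear factors from roots: (z), (z + 1).
Complete factorization: g(z) = (z + 1)·(z)^2.
Factor degrees with multiplicity: 1 + 1 + 1 = 3.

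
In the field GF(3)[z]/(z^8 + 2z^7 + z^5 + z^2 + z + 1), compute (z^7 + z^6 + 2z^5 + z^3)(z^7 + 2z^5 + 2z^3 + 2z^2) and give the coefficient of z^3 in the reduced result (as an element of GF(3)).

1

Multiply in GF(3)[z]: (z^7 + z^6 + 2z^5 + z^3)·(z^7 + 2z^5 + 2z^3 + 2z^2) = z^14 + z^13 + z^12 + 2z^11 + z^10 + z^9 + 2z^8 + z^7 + 2z^6 + 2z^5.
Reduce using z^8 ≡ z^7 + 2z^5 + 2z^2 + 2z + 2 (mod z^8 + 2z^7 + z^5 + z^2 + z + 1).
Reduced: 2z^7 + z^6 + z^5 + 2z^4 + z^3 + z^2 + z + 2.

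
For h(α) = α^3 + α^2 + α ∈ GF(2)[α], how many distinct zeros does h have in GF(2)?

Evaluate at each of the 2 elements of GF(2):
h(0) = 0 → root; h(1) = 1.
Roots: {0}.

1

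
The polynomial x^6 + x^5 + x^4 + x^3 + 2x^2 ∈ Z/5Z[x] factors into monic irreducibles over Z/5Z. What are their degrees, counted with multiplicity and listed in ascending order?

1, 1, 2, 2

Write g(x) = x^6 + x^5 + x^4 + x^3 + 2x^2.
Roots in Z/5Z: g(0) = 0 → root; g(1) = 1; g(2) = 3; g(3) = 3; g(4) = 2.
Linear factors from roots: (x).
Complete factorization: g(x) = (x)^2·(x^2 + 3x + 3)·(x^2 + 3x + 4).
Factor degrees with multiplicity: 1 + 1 + 2 + 2 = 6.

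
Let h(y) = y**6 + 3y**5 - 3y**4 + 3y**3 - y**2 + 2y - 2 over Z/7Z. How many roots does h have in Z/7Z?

Evaluate at each of the 7 elements of Z/7Z:
h(0) = 5; h(1) = 3; h(2) = 1; h(3) = 3; h(4) = 2; h(5) = 5; h(6) = 1.
No element is a root.

0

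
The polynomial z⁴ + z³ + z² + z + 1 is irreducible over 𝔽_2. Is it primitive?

No

Write f(z) = z⁴ + z³ + z² + z + 1.
|GF(2^4)^×| = 2^4 − 1 = 15. Prime factorization: 15 = 3·5.
f is primitive ⇔ z has order 15 in GF(2)[z]/(f), i.e. z^(15/q) ≠ 1 for each prime q | 15.
z^(5) mod f = 1
z^(3) mod f = z³.
Since z^(5) = 1, the order of z divides 5 < 15; not primitive.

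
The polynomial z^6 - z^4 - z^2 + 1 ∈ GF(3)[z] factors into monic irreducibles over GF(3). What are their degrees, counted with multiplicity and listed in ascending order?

Write h(z) = z^6 - z^4 - z^2 + 1.
Roots in GF(3): h(0) = 1; h(1) = 0 → root; h(2) = 0 → root.
Linear factors from roots: (z - 1), (z + 1).
Complete factorization: h(z) = (z + 1)^2·(z - 1)^2·(z^2 + 1).
Factor degrees with multiplicity: 1 + 1 + 1 + 1 + 2 = 6.

1, 1, 1, 1, 2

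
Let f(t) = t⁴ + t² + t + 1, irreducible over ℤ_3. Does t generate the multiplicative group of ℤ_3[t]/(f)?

|GF(3^4)^×| = 3^4 − 1 = 80. Prime factorization: 80 = 2^4·5.
f is primitive ⇔ t has order 80 in GF(3)[t]/(f), i.e. t^(80/q) ≠ 1 for each prime q | 80.
t^(40) mod f = 1
t^(16) mod f = t³ + 2.
Since t^(40) = 1, the order of t divides 40 < 80; not primitive.

No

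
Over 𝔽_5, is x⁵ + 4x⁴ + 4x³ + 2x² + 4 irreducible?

Write g(x) = x⁵ + 4x⁴ + 4x³ + 2x² + 4.
Check for roots in 𝔽_5: g(0) = 4; g(1) = 0 → root; g(2) = 0 → root; g(3) = 2; g(4) = 0 → root.
g(1) = 0, so (x − 1) divides g(x); g is reducible.

No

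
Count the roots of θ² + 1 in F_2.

1

Write P(θ) = θ² + 1.
Evaluate at each of the 2 elements of F_2:
P(0) = 1; P(1) = 0 → root.
Roots: {1}.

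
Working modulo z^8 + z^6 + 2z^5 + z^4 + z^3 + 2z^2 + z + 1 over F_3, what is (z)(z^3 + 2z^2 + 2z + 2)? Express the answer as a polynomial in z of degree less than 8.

z^4 + 2z^3 + 2z^2 + 2z

Multiply in F_3[z]: (z)·(z^3 + 2z^2 + 2z + 2) = z^4 + 2z^3 + 2z^2 + 2z.
Reduced: z^4 + 2z^3 + 2z^2 + 2z.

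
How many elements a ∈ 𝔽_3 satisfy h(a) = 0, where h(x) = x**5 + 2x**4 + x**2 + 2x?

3

Evaluate at each of the 3 elements of 𝔽_3:
h(0) = 0 → root; h(1) = 0 → root; h(2) = 0 → root.
Roots: {0, 1, 2}.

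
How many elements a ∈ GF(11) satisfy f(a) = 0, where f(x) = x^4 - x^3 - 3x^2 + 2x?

4

Evaluate at each of the 11 elements of GF(11):
f(0) = 0 → root; f(1) = 10; f(2) = 0 → root; f(3) = 0 → root; f(4) = 9; f(5) = 6; f(6) = 5; f(7) = 0 → root; f(8) = 9; f(9) = 8; f(10) = 8.
Roots: {0, 2, 3, 7}.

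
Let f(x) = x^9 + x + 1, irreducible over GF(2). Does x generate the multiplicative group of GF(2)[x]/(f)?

|GF(2^9)^×| = 2^9 − 1 = 511. Prime factorization: 511 = 7·73.
f is primitive ⇔ x has order 511 in GF(2)[x]/(f), i.e. x^(511/q) ≠ 1 for each prime q | 511.
x^(73) mod f = 1
x^(7) mod f = x^7.
Since x^(73) = 1, the order of x divides 73 < 511; not primitive.

No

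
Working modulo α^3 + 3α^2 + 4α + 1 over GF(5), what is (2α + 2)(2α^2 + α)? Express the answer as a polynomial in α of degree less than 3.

4α^2 + α + 1

Multiply in GF(5)[α]: (2α + 2)·(2α^2 + α) = 4α^3 + α^2 + 2α.
Reduce using α^3 ≡ 2α^2 + α + 4 (mod α^3 + 3α^2 + 4α + 1).
Reduced: 4α^2 + α + 1.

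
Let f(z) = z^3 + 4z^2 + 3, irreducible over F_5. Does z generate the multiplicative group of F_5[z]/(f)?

Yes

|GF(5^3)^×| = 5^3 − 1 = 124. Prime factorization: 124 = 2^2·31.
f is primitive ⇔ z has order 124 in GF(5)[z]/(f), i.e. z^(124/q) ≠ 1 for each prime q | 124.
z^(62) mod f = 4.
z^(4) mod f = z^2 + 2z + 2.
None equal 1, so z has full order 124; f is primitive.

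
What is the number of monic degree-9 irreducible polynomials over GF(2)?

Gauss's count: N_{2}(9) = (1/9) Σ_{d|9} μ(9/d)·2^d.
Divisors of 9: 1, 3, 9; μ(9/d) for each: 0, -1, 1.
Σ = − 2^3 + 2^9 = 504.
N = 504/9 = 56.

56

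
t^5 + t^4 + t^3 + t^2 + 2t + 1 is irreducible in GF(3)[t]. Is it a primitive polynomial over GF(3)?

Write f(t) = t^5 + t^4 + t^3 + t^2 + 2t + 1.
|GF(3^5)^×| = 3^5 − 1 = 242. Prime factorization: 242 = 2·11^2.
f is primitive ⇔ t has order 242 in GF(3)[t]/(f), i.e. t^(242/q) ≠ 1 for each prime q | 242.
t^(121) mod f = 2.
t^(22) mod f = t^4 + t^2 + t + 2.
None equal 1, so t has full order 242; f is primitive.

Yes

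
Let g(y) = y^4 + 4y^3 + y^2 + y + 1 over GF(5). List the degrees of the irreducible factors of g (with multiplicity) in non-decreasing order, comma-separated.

1, 1, 2

Roots in GF(5): g(0) = 1; g(1) = 3; g(2) = 0 → root; g(3) = 2; g(4) = 3.
Linear factors from roots: (y + 3).
Complete factorization: g(y) = (y + 3)^2·(y^2 + 3y + 4).
Factor degrees with multiplicity: 1 + 1 + 2 = 4.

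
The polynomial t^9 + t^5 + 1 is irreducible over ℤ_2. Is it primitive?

Write f(t) = t^9 + t^5 + 1.
|GF(2^9)^×| = 2^9 − 1 = 511. Prime factorization: 511 = 7·73.
f is primitive ⇔ t has order 511 in GF(2)[t]/(f), i.e. t^(511/q) ≠ 1 for each prime q | 511.
t^(73) mod f = t^8 + t^7 + t^4 + t + 1.
t^(7) mod f = t^7.
None equal 1, so t has full order 511; f is primitive.

Yes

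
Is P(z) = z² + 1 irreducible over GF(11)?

Yes

Check each element of GF(11) for a root: P(0)=1, P(1)=2, P(2)=5, P(3)=10, P(4)=6, P(5)=4, P(6)=4, P(7)=6, P(8)=10, P(9)=5, P(10)=2.
No roots. A degree-2 polynomial over a field with no linear factor is irreducible.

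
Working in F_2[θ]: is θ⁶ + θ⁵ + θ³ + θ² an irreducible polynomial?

Write f(θ) = θ⁶ + θ⁵ + θ³ + θ².
Check for roots in F_2: f(0) = 0 → root; f(1) = 0 → root.
f(0) = 0, so (θ) divides f(θ); f is reducible.

No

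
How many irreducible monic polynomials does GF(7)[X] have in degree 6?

19544

The number of monic irreducibles of degree 6 over GF(7) is (1/6)·Σ_{d∣6} μ(6/d) 7^d.
Divisors of 6: 1, 2, 3, 6; μ(6/d) for each: 1, -1, -1, 1.
Σ = 7^1 − 7^2 − 7^3 + 7^6 = 117264.
N = 117264/6 = 19544.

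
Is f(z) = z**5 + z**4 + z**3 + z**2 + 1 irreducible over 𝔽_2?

Yes

Check for roots in 𝔽_2: f(0) = 1; f(1) = 1.
No roots, so no linear factors.
Monic irreducibles of degree 2 over GF(2): z**2 + z + 1.
None of them divide f (all give nonzero remainder).
No irreducible factor of degree ≤ 2 exists, so f is irreducible over GF(2).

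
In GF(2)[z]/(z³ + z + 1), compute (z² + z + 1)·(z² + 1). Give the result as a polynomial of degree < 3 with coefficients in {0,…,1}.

z^2 + z

Multiply in GF(2)[z]: (z² + z + 1)·(z² + 1) = z⁴ + z³ + z + 1.
Reduce using z³ ≡ z + 1 (mod z³ + z + 1).
Reduced: z² + z.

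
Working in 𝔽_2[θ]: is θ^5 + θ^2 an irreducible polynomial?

Write P(θ) = θ^5 + θ^2.
Check for roots in 𝔽_2: P(0) = 0 → root; P(1) = 0 → root.
P(0) = 0, so (θ) divides P(θ); P is reducible.

No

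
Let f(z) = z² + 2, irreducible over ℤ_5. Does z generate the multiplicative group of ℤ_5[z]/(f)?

|GF(5^2)^×| = 5^2 − 1 = 24. Prime factorization: 24 = 2^3·3.
f is primitive ⇔ z has order 24 in GF(5)[z]/(f), i.e. z^(24/q) ≠ 1 for each prime q | 24.
z^(12) mod f = 4.
z^(8) mod f = 1
Since z^(8) = 1, the order of z divides 8 < 24; not primitive.

No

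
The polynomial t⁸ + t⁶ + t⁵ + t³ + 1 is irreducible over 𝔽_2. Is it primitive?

Yes

Write f(t) = t⁸ + t⁶ + t⁵ + t³ + 1.
|GF(2^8)^×| = 2^8 − 1 = 255. Prime factorization: 255 = 3·5·17.
f is primitive ⇔ t has order 255 in GF(2)[t]/(f), i.e. t^(255/q) ≠ 1 for each prime q | 255.
t^(85) mod f = t⁶ + t⁵ + t⁴ + t³ + t² + t + 1.
t^(51) mod f = t⁶ + t⁵ + t⁴ + t³.
t^(15) mod f = t⁷ + t⁵ + t⁴ + t² + 1.
None equal 1, so t has full order 255; f is primitive.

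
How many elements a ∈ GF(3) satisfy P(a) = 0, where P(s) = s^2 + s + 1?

Evaluate at each of the 3 elements of GF(3):
P(0) = 1; P(1) = 0 → root; P(2) = 1.
Roots: {1}.

1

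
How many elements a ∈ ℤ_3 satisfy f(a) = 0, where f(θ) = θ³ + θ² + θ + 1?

1

Evaluate at each of the 3 elements of ℤ_3:
f(0) = 1; f(1) = 1; f(2) = 0 → root.
Roots: {2}.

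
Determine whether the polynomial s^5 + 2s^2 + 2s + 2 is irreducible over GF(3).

Write P(s) = s^5 + 2s^2 + 2s + 2.
Check for roots in GF(3): P(0) = 2; P(1) = 1; P(2) = 1.
No roots, so no linear factors.
Monic irreducibles of degree 2 over GF(3): s^2 + 1, s^2 + s + 2, s^2 + 2s + 2.
s^2 + 1 divides P: P(s) = (s^2 + 1)·(s^3 + 2s + 2).

No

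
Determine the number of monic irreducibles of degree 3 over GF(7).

112

Gauss's count: N_{7}(3) = (1/3) Σ_{d|3} μ(3/d)·7^d.
Divisors of 3: 1, 3; μ(3/d) for each: -1, 1.
Σ = − 7^1 + 7^3 = 336.
N = 336/3 = 112.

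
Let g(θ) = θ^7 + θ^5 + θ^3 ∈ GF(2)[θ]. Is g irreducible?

Check for roots in GF(2): g(0) = 0 → root; g(1) = 1.
g(0) = 0, so (θ) divides g(θ); g is reducible.

No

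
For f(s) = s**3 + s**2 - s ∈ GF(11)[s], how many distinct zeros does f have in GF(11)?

3

Evaluate at each of the 11 elements of GF(11):
f(0) = 0 → root; f(1) = 1; f(2) = 10; f(3) = 0 → root; f(4) = 10; f(5) = 2; f(6) = 4; f(7) = 0 → root; f(8) = 7; f(9) = 9; f(10) = 1.
Roots: {0, 3, 7}.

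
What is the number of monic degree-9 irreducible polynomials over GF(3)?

By the necklace-counting formula, N_3(9) = (1/9) Σ_{d|9} μ(9/d)·3^d.
Divisors of 9: 1, 3, 9; μ(9/d) for each: 0, -1, 1.
Σ = − 3^3 + 3^9 = 19656.
N = 19656/9 = 2184.

2184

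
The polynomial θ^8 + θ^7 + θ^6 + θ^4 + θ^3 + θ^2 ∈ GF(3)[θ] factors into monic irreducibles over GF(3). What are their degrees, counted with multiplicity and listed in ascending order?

1, 1, 1, 1, 2, 2

Write f(θ) = θ^8 + θ^7 + θ^6 + θ^4 + θ^3 + θ^2.
Roots in GF(3): f(0) = 0 → root; f(1) = 0 → root; f(2) = 2.
Linear factors from roots: (θ), (θ + 2).
Complete factorization: f(θ) = (θ)^2·(θ + 2)^2·(θ^2 + θ + 2)·(θ^2 + 2θ + 2).
Factor degrees with multiplicity: 1 + 1 + 1 + 1 + 2 + 2 = 8.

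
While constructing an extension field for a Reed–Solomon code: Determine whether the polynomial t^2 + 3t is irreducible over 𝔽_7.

Write h(t) = t^2 + 3t.
Check for roots in 𝔽_7: h(0) = 0 → root; h(1) = 4; h(2) = 3; h(3) = 4; h(4) = 0 → root; h(5) = 5; h(6) = 5.
h(0) = 0, so (t) divides h(t); h is reducible.

No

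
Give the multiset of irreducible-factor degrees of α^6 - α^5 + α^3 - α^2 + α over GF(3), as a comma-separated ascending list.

Write h(α) = α^6 - α^5 + α^3 - α^2 + α.
Roots in GF(3): h(0) = 0 → root; h(1) = 1; h(2) = 2.
Linear factors from roots: (α).
Complete factorization: h(α) = (α)·(α^2 + α - 1)·(α^3 + α^2 - 1).
Factor degrees with multiplicity: 1 + 2 + 3 = 6.

1, 2, 3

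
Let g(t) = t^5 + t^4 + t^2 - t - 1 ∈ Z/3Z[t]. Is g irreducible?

Check for roots in Z/3Z: g(0) = 2; g(1) = 1; g(2) = 1.
No roots, so no linear factors.
Monic irreducibles of degree 2 over GF(3): t^2 + 1, t^2 + t - 1, t^2 - t - 1.
None of them divide g (all give nonzero remainder).
No irreducible factor of degree ≤ 2 exists, so g is irreducible over GF(3).

Yes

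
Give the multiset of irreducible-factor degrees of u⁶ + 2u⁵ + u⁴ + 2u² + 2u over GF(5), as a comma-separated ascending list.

1, 1, 1, 1, 2

Write g(u) = u⁶ + 2u⁵ + u⁴ + 2u² + 2u.
Roots in GF(5): g(0) = 0 → root; g(1) = 3; g(2) = 1; g(3) = 0 → root; g(4) = 0 → root.
Linear factors from roots: (u), (u + 2), (u + 1).
Complete factorization: g(u) = (u)·(u + 1)·(u + 2)^2·(u² + 2u + 3).
Factor degrees with multiplicity: 1 + 1 + 1 + 1 + 2 = 6.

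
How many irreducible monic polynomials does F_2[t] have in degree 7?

The number of monic irreducibles of degree 7 over GF(2) is (1/7)·Σ_{d∣7} μ(7/d) 2^d.
Divisors of 7: 1, 7; μ(7/d) for each: -1, 1.
Σ = − 2^1 + 2^7 = 126.
N = 126/7 = 18.

18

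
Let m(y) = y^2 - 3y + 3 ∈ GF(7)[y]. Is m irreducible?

No

Check for roots in GF(7): m(0) = 3; m(1) = 1; m(2) = 1; m(3) = 3; m(4) = 0 → root; m(5) = 6; m(6) = 0 → root.
m(4) = 0, so (y − 4) divides m(y); m is reducible.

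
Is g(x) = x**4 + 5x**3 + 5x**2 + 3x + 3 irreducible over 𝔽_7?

Check for roots in 𝔽_7: g(0) = 3; g(1) = 3; g(2) = 1; g(3) = 0 → root; g(4) = 6; g(5) = 0 → root; g(6) = 1.
g(3) = 0, so (x − 3) divides g(x); g is reducible.

No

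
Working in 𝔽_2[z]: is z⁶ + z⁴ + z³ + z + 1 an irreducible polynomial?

Write g(z) = z⁶ + z⁴ + z³ + z + 1.
Check for roots in 𝔽_2: g(0) = 1; g(1) = 1.
No roots, so no linear factors.
Monic irreducibles of degree 2 over GF(2): z² + z + 1.
None of them divide g (all give nonzero remainder).
Monic irreducibles of degree 3 over GF(2): z³ + z + 1, z³ + z² + 1.
None of them divide g (all give nonzero remainder).
No irreducible factor of degree ≤ 3 exists, so g is irreducible over GF(2).

Yes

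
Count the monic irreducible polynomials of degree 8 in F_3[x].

810

Gauss's count: N_{3}(8) = (1/8) Σ_{d|8} μ(8/d)·3^d.
Divisors of 8: 1, 2, 4, 8; μ(8/d) for each: 0, 0, -1, 1.
Σ = − 3^4 + 3^8 = 6480.
N = 6480/8 = 810.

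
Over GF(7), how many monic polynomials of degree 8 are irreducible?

By the necklace-counting formula, N_7(8) = (1/8) Σ_{d|8} μ(8/d)·7^d.
Divisors of 8: 1, 2, 4, 8; μ(8/d) for each: 0, 0, -1, 1.
Σ = − 7^4 + 7^8 = 5762400.
N = 5762400/8 = 720300.

720300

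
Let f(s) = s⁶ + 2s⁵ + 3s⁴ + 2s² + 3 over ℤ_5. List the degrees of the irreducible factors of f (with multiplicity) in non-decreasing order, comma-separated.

Roots in ℤ_5: f(0) = 3; f(1) = 1; f(2) = 2; f(3) = 4; f(4) = 2.
Complete factorization: f(s) = (s² + s + 2)·(s² + 3s + 3)^2.
Factor degrees with multiplicity: 2 + 2 + 2 = 6.

2, 2, 2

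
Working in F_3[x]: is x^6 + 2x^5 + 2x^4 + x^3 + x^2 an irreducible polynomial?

No

Write h(x) = x^6 + 2x^5 + 2x^4 + x^3 + x^2.
Check for roots in F_3: h(0) = 0 → root; h(1) = 1; h(2) = 1.
h(0) = 0, so (x) divides h(x); h is reducible.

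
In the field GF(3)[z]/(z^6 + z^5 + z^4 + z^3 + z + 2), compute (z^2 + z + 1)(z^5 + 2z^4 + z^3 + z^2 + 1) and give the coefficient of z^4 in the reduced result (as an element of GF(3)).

1

Multiply in GF(3)[z]: (z^2 + z + 1)·(z^5 + 2z^4 + z^3 + z^2 + 1) = z^7 + z^5 + z^4 + 2z^3 + 2z^2 + z + 1.
Reduce using z^6 ≡ 2z^5 + 2z^4 + 2z^3 + 2z + 1 (mod z^6 + z^5 + z^4 + z^3 + z + 2).
Reduced: z^5 + z^4 + z^2.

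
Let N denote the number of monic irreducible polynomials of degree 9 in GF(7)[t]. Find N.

4483696

x^(7^9) − x is the product of all monic irreducibles of degree dividing 9; Möbius inversion gives N = (1/9) Σ μ(9/d)·7^d.
Divisors of 9: 1, 3, 9; μ(9/d) for each: 0, -1, 1.
Σ = − 7^3 + 7^9 = 40353264.
N = 40353264/9 = 4483696.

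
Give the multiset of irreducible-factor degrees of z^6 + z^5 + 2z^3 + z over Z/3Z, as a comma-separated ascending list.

1, 1, 1, 3

Write g(z) = z^6 + z^5 + 2z^3 + z.
Roots in Z/3Z: g(0) = 0 → root; g(1) = 2; g(2) = 0 → root.
Linear factors from roots: (z), (z + 1).
Complete factorization: g(z) = (z)·(z + 1)^2·(z^3 + 2z^2 + z + 1).
Factor degrees with multiplicity: 1 + 1 + 1 + 3 = 6.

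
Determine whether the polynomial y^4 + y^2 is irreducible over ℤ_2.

No

Write h(y) = y^4 + y^2.
Check for roots in ℤ_2: h(0) = 0 → root; h(1) = 0 → root.
h(0) = 0, so (y) divides h(y); h is reducible.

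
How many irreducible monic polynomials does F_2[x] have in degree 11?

186

The number of monic irreducibles of degree 11 over GF(2) is (1/11)·Σ_{d∣11} μ(11/d) 2^d.
Divisors of 11: 1, 11; μ(11/d) for each: -1, 1.
Σ = − 2^1 + 2^11 = 2046.
N = 2046/11 = 186.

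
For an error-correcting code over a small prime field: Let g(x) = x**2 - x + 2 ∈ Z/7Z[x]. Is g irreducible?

No

Check for roots in Z/7Z: g(0) = 2; g(1) = 2; g(2) = 4; g(3) = 1; g(4) = 0 → root; g(5) = 1; g(6) = 4.
g(4) = 0, so (x − 4) divides g(x); g is reducible.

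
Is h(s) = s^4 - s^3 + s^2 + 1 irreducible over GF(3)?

Check for roots in GF(3): h(0) = 1; h(1) = 2; h(2) = 1.
No roots, so no linear factors.
Monic irreducibles of degree 2 over GF(3): s^2 + 1, s^2 + s - 1, s^2 - s - 1.
None of them divide h (all give nonzero remainder).
No irreducible factor of degree ≤ 2 exists, so h is irreducible over GF(3).

Yes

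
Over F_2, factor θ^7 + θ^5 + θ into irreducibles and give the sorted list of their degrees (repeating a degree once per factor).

1, 3, 3

Write h(θ) = θ^7 + θ^5 + θ.
Roots in F_2: h(0) = 0 → root; h(1) = 1.
Linear factors from roots: (θ).
Complete factorization: h(θ) = (θ)·(θ^3 + θ^2 + 1)^2.
Factor degrees with multiplicity: 1 + 3 + 3 = 7.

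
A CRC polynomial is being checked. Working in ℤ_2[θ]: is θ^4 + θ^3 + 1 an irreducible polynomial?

Yes

Write m(θ) = θ^4 + θ^3 + 1.
Check for roots in ℤ_2: m(0) = 1; m(1) = 1.
No roots, so no linear factors.
Monic irreducibles of degree 2 over GF(2): θ^2 + θ + 1.
None of them divide m (all give nonzero remainder).
No irreducible factor of degree ≤ 2 exists, so m is irreducible over GF(2).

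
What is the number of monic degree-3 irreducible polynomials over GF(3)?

8

Gauss's count: N_{3}(3) = (1/3) Σ_{d|3} μ(3/d)·3^d.
Divisors of 3: 1, 3; μ(3/d) for each: -1, 1.
Σ = − 3^1 + 3^3 = 24.
N = 24/3 = 8.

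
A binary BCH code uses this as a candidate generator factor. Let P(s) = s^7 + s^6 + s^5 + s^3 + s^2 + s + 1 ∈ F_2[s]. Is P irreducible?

Yes

Check for roots in F_2: P(0) = 1; P(1) = 1.
No roots, so no linear factors.
Monic irreducibles of degree 2 over GF(2): s^2 + s + 1.
None of them divide P (all give nonzero remainder).
Monic irreducibles of degree 3 over GF(2): s^3 + s + 1, s^3 + s^2 + 1.
None of them divide P (all give nonzero remainder).
No irreducible factor of degree ≤ 3 exists, so P is irreducible over GF(2).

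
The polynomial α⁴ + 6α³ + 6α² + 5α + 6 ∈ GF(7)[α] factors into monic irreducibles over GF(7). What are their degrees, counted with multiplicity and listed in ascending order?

4

Write f(α) = α⁴ + 6α³ + 6α² + 5α + 6.
Complete factorization: f(α) = (α⁴ + 6α³ + 6α² + 5α + 6).
Factor degrees with multiplicity: 4 = 4.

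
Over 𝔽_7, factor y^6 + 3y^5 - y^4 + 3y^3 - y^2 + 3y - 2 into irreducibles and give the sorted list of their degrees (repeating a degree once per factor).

Write h(y) = y^6 + 3y^5 - y^4 + 3y^3 - y^2 + 3y - 2.
Linear factors from roots: (y - 2), (y - 3), (y + 3), (y + 2).
Complete factorization: h(y) = (y + 2)·(y + 3)·(y - 3)·(y - 2)·(y^2 + 3y - 2).
Factor degrees with multiplicity: 1 + 1 + 1 + 1 + 2 = 6.

1, 1, 1, 1, 2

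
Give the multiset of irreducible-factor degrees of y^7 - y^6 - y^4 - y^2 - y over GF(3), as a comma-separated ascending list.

Write g(y) = y^7 - y^6 - y^4 - y^2 - y.
Roots in GF(3): g(0) = 0 → root; g(1) = 0 → root; g(2) = 0 → root.
Linear factors from roots: (y), (y - 1), (y + 1).
Complete factorization: g(y) = (y)·(y + 1)^2·(y - 1)^2·(y^2 - y - 1).
Factor degrees with multiplicity: 1 + 1 + 1 + 1 + 1 + 2 = 7.

1, 1, 1, 1, 1, 2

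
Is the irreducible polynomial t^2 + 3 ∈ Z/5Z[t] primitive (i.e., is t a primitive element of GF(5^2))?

No

Write f(t) = t^2 + 3.
|GF(5^2)^×| = 5^2 − 1 = 24. Prime factorization: 24 = 2^3·3.
f is primitive ⇔ t has order 24 in GF(5)[t]/(f), i.e. t^(24/q) ≠ 1 for each prime q | 24.
t^(12) mod f = 4.
t^(8) mod f = 1
Since t^(8) = 1, the order of t divides 8 < 24; not primitive.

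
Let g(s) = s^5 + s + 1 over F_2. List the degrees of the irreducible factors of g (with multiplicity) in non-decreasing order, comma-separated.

2, 3

Roots in F_2: g(0) = 1; g(1) = 1.
Complete factorization: g(s) = (s^2 + s + 1)·(s^3 + s^2 + 1).
Factor degrees with multiplicity: 2 + 3 = 5.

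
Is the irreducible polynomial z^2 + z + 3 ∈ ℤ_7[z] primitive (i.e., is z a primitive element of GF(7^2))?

Write f(z) = z^2 + z + 3.
|GF(7^2)^×| = 7^2 − 1 = 48. Prime factorization: 48 = 2^4·3.
f is primitive ⇔ z has order 48 in GF(7)[z]/(f), i.e. z^(48/q) ≠ 1 for each prime q | 48.
z^(24) mod f = 6.
z^(16) mod f = 2.
None equal 1, so z has full order 48; f is primitive.

Yes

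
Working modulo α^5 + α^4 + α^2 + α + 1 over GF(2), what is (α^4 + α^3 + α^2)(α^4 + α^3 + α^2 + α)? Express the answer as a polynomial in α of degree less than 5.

Multiply in GF(2)[α]: (α^4 + α^3 + α^2)·(α^4 + α^3 + α^2 + α) = α^8 + α^6 + α^5 + α^3.
Reduce using α^5 ≡ α^4 + α^2 + α + 1 (mod α^5 + α^4 + α^2 + α + 1).
Reduced: α^3 + α^2.

α^3 + α^2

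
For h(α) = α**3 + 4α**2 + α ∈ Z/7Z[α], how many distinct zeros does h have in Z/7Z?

1

Evaluate at each of the 7 elements of Z/7Z:
h(0) = 0 → root; h(1) = 6; h(2) = 5; h(3) = 3; h(4) = 6; h(5) = 6; h(6) = 2.
Roots: {0}.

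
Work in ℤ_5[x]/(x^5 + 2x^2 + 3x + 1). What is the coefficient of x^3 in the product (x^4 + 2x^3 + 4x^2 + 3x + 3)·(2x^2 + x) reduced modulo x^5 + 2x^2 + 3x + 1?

Multiply in ℤ_5[x]: (x^4 + 2x^3 + 4x^2 + 3x + 3)·(2x^2 + x) = 2x^6 + 4x^2 + 3x.
Reduce using x^5 ≡ 3x^2 + 2x + 4 (mod x^5 + 2x^2 + 3x + 1).
Reduced: x^3 + 3x^2 + x.

1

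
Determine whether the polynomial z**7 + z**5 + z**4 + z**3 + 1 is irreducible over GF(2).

Write g(z) = z**7 + z**5 + z**4 + z**3 + 1.
Check for roots in GF(2): g(0) = 1; g(1) = 1.
No roots, so no linear factors.
Monic irreducibles of degree 2 over GF(2): z**2 + z + 1.
None of them divide g (all give nonzero remainder).
Monic irreducibles of degree 3 over GF(2): z**3 + z + 1, z**3 + z**2 + 1.
None of them divide g (all give nonzero remainder).
No irreducible factor of degree ≤ 3 exists, so g is irreducible over GF(2).

Yes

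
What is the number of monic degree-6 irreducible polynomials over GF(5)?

By the necklace-counting formula, N_5(6) = (1/6) Σ_{d|6} μ(6/d)·5^d.
Divisors of 6: 1, 2, 3, 6; μ(6/d) for each: 1, -1, -1, 1.
Σ = 5^1 − 5^2 − 5^3 + 5^6 = 15480.
N = 15480/6 = 2580.

2580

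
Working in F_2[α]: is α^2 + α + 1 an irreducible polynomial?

Yes

Write g(α) = α^2 + α + 1.
Check for roots in F_2: g(0) = 1; g(1) = 1.
No roots. A degree-2 polynomial over a field with no linear factor is irreducible.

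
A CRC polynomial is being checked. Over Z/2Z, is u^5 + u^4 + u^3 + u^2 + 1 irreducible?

Write m(u) = u^5 + u^4 + u^3 + u^2 + 1.
Check for roots in Z/2Z: m(0) = 1; m(1) = 1.
No roots, so no linear factors.
Monic irreducibles of degree 2 over GF(2): u^2 + u + 1.
None of them divide m (all give nonzero remainder).
No irreducible factor of degree ≤ 2 exists, so m is irreducible over GF(2).

Yes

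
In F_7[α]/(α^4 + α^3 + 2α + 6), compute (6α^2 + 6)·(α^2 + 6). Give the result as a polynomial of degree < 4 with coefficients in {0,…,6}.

α^3 + 2α

Multiply in F_7[α]: (6α^2 + 6)·(α^2 + 6) = 6α^4 + 1.
Reduce using α^4 ≡ 6α^3 + 5α + 1 (mod α^4 + α^3 + 2α + 6).
Reduced: α^3 + 2α.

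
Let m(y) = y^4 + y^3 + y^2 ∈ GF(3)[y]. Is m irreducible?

No

Check for roots in GF(3): m(0) = 0 → root; m(1) = 0 → root; m(2) = 1.
m(0) = 0, so (y) divides m(y); m is reducible.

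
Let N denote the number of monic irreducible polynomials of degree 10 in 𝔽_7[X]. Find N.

28245840

x^(7^10) − x is the product of all monic irreducibles of degree dividing 10; Möbius inversion gives N = (1/10) Σ μ(10/d)·7^d.
Divisors of 10: 1, 2, 5, 10; μ(10/d) for each: 1, -1, -1, 1.
Σ = 7^1 − 7^2 − 7^5 + 7^10 = 282458400.
N = 282458400/10 = 28245840.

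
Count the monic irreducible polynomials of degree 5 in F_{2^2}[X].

204

By the necklace-counting formula, N_4(5) = (1/5) Σ_{d|5} μ(5/d)·4^d.
Divisors of 5: 1, 5; μ(5/d) for each: -1, 1.
Σ = − 4^1 + 4^5 = 1020.
N = 1020/5 = 204.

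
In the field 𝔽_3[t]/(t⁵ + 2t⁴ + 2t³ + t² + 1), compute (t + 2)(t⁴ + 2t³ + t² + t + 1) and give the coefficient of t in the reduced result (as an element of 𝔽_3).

0

Multiply in 𝔽_3[t]: (t + 2)·(t⁴ + 2t³ + t² + t + 1) = t⁵ + t⁴ + 2t³ + 2.
Reduce using t⁵ ≡ t⁴ + t³ + 2t² + 2 (mod t⁵ + 2t⁴ + 2t³ + t² + 1).
Reduced: 2t⁴ + 2t² + 1.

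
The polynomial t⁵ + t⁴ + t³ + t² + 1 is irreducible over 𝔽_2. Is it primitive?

Yes

Write f(t) = t⁵ + t⁴ + t³ + t² + 1.
|GF(2^5)^×| = 2^5 − 1 = 31. Prime factorization: 31 = 31.
f is primitive ⇔ t has order 31 in GF(2)[t]/(f), i.e. t^(31/q) ≠ 1 for each prime q | 31.
t^(1) mod f = t.
None equal 1, so t has full order 31; f is primitive.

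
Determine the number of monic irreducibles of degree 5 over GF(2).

The number of monic irreducibles of degree 5 over GF(2) is (1/5)·Σ_{d∣5} μ(5/d) 2^d.
Divisors of 5: 1, 5; μ(5/d) for each: -1, 1.
Σ = − 2^1 + 2^5 = 30.
N = 30/5 = 6.

6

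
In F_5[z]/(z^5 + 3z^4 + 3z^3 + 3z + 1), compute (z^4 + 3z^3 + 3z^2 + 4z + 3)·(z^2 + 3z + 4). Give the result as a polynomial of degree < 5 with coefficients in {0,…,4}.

Multiply in F_5[z]: (z^4 + 3z^3 + 3z^2 + 4z + 3)·(z^2 + 3z + 4) = z^6 + z^5 + z^4 + 2z^2 + 2.
Reduce using z^5 ≡ 2z^4 + 2z^3 + 2z + 4 (mod z^5 + 3z^4 + 3z^3 + 3z + 1).
Reduced: 4z^4 + z^3 + 4z^2 + 4.

4z^4 + z^3 + 4z^2 + 4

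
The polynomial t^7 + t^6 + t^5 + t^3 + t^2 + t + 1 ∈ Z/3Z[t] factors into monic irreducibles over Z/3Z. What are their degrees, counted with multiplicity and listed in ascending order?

7

Write f(t) = t^7 + t^6 + t^5 + t^3 + t^2 + t + 1.
Roots in Z/3Z: f(0) = 1; f(1) = 1; f(2) = 2.
Complete factorization: f(t) = (t^7 + t^6 + t^5 + t^3 + t^2 + t + 1).
Factor degrees with multiplicity: 7 = 7.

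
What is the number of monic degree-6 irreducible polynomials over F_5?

2580

Gauss's count: N_{5}(6) = (1/6) Σ_{d|6} μ(6/d)·5^d.
Divisors of 6: 1, 2, 3, 6; μ(6/d) for each: 1, -1, -1, 1.
Σ = 5^1 − 5^2 − 5^3 + 5^6 = 15480.
N = 15480/6 = 2580.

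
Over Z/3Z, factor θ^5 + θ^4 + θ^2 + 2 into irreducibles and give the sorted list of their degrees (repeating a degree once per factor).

Write h(θ) = θ^5 + θ^4 + θ^2 + 2.
Roots in Z/3Z: h(0) = 2; h(1) = 2; h(2) = 0 → root.
Linear factors from roots: (θ + 1).
Complete factorization: h(θ) = (θ + 1)·(θ^4 + θ + 2).
Factor degrees with multiplicity: 1 + 4 = 5.

1, 4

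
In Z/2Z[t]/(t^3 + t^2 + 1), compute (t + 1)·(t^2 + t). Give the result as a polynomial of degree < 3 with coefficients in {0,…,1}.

Multiply in Z/2Z[t]: (t + 1)·(t^2 + t) = t^3 + t.
Reduce using t^3 ≡ t^2 + 1 (mod t^3 + t^2 + 1).
Reduced: t^2 + t + 1.

t^2 + t + 1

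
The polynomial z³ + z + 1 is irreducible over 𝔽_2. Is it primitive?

Yes

Write f(z) = z³ + z + 1.
|GF(2^3)^×| = 2^3 − 1 = 7. Prime factorization: 7 = 7.
f is primitive ⇔ z has order 7 in GF(2)[z]/(f), i.e. z^(7/q) ≠ 1 for each prime q | 7.
z^(1) mod f = z.
None equal 1, so z has full order 7; f is primitive.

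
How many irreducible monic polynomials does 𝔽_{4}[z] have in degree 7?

The number of monic irreducibles of degree 7 over GF(4) is (1/7)·Σ_{d∣7} μ(7/d) 4^d.
Divisors of 7: 1, 7; μ(7/d) for each: -1, 1.
Σ = − 4^1 + 4^7 = 16380.
N = 16380/7 = 2340.

2340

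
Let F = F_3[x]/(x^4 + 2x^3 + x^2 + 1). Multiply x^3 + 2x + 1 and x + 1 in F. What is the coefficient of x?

Multiply in F_3[x]: (x^3 + 2x + 1)·(x + 1) = x^4 + x^3 + 2x^2 + 1.
Reduce using x^4 ≡ x^3 + 2x^2 + 2 (mod x^4 + 2x^3 + x^2 + 1).
Reduced: 2x^3 + x^2.

0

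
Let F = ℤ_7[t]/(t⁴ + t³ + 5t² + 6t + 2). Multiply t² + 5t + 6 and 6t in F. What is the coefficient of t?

1

Multiply in ℤ_7[t]: (t² + 5t + 6)·(6t) = 6t³ + 2t² + t.
Reduced: 6t³ + 2t² + t.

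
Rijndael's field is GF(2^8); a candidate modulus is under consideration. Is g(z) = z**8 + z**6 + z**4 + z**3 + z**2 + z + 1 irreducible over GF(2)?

Check for roots in GF(2): g(0) = 1; g(1) = 1.
No roots, so no linear factors.
Monic irreducibles of degree 2 over GF(2): z**2 + z + 1.
None of them divide g (all give nonzero remainder).
Monic irreducibles of degree 3 over GF(2): z**3 + z + 1, z**3 + z**2 + 1.
None of them divide g (all give nonzero remainder).
Monic irreducibles of degree 4 over GF(2): z**4 + z + 1, z**4 + z**3 + 1, z**4 + z**3 + z**2 + z + 1.
None of them divide g (all give nonzero remainder).
No irreducible factor of degree ≤ 4 exists, so g is irreducible over GF(2).

Yes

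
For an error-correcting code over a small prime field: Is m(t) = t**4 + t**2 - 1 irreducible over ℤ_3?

Yes

Check for roots in ℤ_3: m(0) = 2; m(1) = 1; m(2) = 1.
No roots, so no linear factors.
Monic irreducibles of degree 2 over GF(3): t**2 + 1, t**2 + t - 1, t**2 - t - 1.
None of them divide m (all give nonzero remainder).
No irreducible factor of degree ≤ 2 exists, so m is irreducible over GF(3).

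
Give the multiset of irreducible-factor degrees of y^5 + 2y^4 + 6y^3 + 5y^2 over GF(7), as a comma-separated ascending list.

1, 1, 1, 1, 1

Write f(y) = y^5 + 2y^4 + 6y^3 + 5y^2.
Linear factors from roots: (y), (y + 6), (y + 2), (y + 1).
Complete factorization: f(y) = (y + 1)·(y + 2)·(y + 6)·(y)^2.
Factor degrees with multiplicity: 1 + 1 + 1 + 1 + 1 = 5.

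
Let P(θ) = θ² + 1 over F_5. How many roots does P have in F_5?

2

Evaluate at each of the 5 elements of F_5:
P(0) = 1; P(1) = 2; P(2) = 0 → root; P(3) = 0 → root; P(4) = 2.
Roots: {2, 3}.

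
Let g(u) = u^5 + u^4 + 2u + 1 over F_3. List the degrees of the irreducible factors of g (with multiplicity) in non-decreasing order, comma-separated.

Roots in F_3: g(0) = 1; g(1) = 2; g(2) = 2.
Complete factorization: g(u) = (u^5 + u^4 + 2u + 1).
Factor degrees with multiplicity: 5 = 5.

5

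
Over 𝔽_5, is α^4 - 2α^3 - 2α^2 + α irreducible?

Write m(α) = α^4 - 2α^3 - 2α^2 + α.
Check for roots in 𝔽_5: m(0) = 0 → root; m(1) = 3; m(2) = 4; m(3) = 2; m(4) = 0 → root.
m(0) = 0, so (α) divides m(α); m is reducible.

No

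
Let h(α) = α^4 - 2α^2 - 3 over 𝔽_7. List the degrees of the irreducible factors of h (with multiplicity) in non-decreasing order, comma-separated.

2, 2

Complete factorization: h(α) = (α^2 + 1)·(α^2 - 3).
Factor degrees with multiplicity: 2 + 2 = 4.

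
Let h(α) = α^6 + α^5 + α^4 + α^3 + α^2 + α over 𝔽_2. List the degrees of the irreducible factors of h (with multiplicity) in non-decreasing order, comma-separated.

1, 1, 2, 2

Roots in 𝔽_2: h(0) = 0 → root; h(1) = 0 → root.
Linear factors from roots: (α), (α + 1).
Complete factorization: h(α) = (α)·(α + 1)·(α^2 + α + 1)^2.
Factor degrees with multiplicity: 1 + 1 + 2 + 2 = 6.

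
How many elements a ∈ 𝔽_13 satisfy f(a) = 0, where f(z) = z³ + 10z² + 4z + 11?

Evaluate at each of the 13 elements of 𝔽_13:
f(0) = 11; f(1) = 0 → root; f(2) = 2; f(3) = 10; f(4) = 4; f(5) = 3; f(6) = 0 → root; f(7) = 1; f(8) = 12; f(9) = 0 → root; f(10) = 10; f(11) = 9; f(12) = 3.
Roots: {1, 6, 9}.

3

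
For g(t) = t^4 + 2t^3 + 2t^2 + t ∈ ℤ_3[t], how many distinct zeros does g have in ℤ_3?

Evaluate at each of the 3 elements of ℤ_3:
g(0) = 0 → root; g(1) = 0 → root; g(2) = 0 → root.
Roots: {0, 1, 2}.

3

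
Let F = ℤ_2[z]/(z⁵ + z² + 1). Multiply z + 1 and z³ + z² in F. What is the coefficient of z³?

Multiply in ℤ_2[z]: (z + 1)·(z³ + z²) = z⁴ + z².
Reduced: z⁴ + z².

0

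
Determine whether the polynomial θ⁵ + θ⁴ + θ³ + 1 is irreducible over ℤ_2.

No

Write f(θ) = θ⁵ + θ⁴ + θ³ + 1.
Check for roots in ℤ_2: f(0) = 1; f(1) = 0 → root.
f(1) = 0, so (θ − 1) divides f(θ); f is reducible.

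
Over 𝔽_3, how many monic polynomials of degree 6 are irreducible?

x^(3^6) − x is the product of all monic irreducibles of degree dividing 6; Möbius inversion gives N = (1/6) Σ μ(6/d)·3^d.
Divisors of 6: 1, 2, 3, 6; μ(6/d) for each: 1, -1, -1, 1.
Σ = 3^1 − 3^2 − 3^3 + 3^6 = 696.
N = 696/6 = 116.

116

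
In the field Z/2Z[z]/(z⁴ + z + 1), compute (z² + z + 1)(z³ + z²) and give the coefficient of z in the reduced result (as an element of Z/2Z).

1

Multiply in Z/2Z[z]: (z² + z + 1)·(z³ + z²) = z⁵ + z².
Reduce using z⁴ ≡ z + 1 (mod z⁴ + z + 1).
Reduced: z.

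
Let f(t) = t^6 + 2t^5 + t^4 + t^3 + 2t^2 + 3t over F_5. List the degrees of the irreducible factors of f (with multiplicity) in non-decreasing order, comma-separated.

1, 1, 1, 1, 2

Roots in F_5: f(0) = 0 → root; f(1) = 0 → root; f(2) = 1; f(3) = 0 → root; f(4) = 3.
Linear factors from roots: (t), (t + 4), (t + 2).
Complete factorization: f(t) = (t)·(t + 2)·(t + 4)^2·(t^2 + 2t + 4).
Factor degrees with multiplicity: 1 + 1 + 1 + 1 + 2 = 6.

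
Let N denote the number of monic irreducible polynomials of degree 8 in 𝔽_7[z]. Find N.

x^(7^8) − x is the product of all monic irreducibles of degree dividing 8; Möbius inversion gives N = (1/8) Σ μ(8/d)·7^d.
Divisors of 8: 1, 2, 4, 8; μ(8/d) for each: 0, 0, -1, 1.
Σ = − 7^4 + 7^8 = 5762400.
N = 5762400/8 = 720300.

720300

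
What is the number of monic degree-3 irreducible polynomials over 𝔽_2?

The number of monic irreducibles of degree 3 over GF(2) is (1/3)·Σ_{d∣3} μ(3/d) 2^d.
Divisors of 3: 1, 3; μ(3/d) for each: -1, 1.
Σ = − 2^1 + 2^3 = 6.
N = 6/3 = 2.

2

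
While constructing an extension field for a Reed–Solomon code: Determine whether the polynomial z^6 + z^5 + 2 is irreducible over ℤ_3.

Write g(z) = z^6 + z^5 + 2.
Check for roots in ℤ_3: g(0) = 2; g(1) = 1; g(2) = 2.
No roots, so no linear factors.
Monic irreducibles of degree 2 over GF(3): z^2 + 1, z^2 + z + 2, z^2 + 2z + 2.
None of them divide g (all give nonzero remainder).
Degree-3 irreducible divisors: test the 8 monic irreducibles of degree 3 over GF(3).
None of them divide g (all give nonzero remainder).
No irreducible factor of degree ≤ 3 exists, so g is irreducible over GF(3).

Yes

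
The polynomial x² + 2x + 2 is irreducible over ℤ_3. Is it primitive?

Write f(x) = x² + 2x + 2.
|GF(3^2)^×| = 3^2 − 1 = 8. Prime factorization: 8 = 2^3.
f is primitive ⇔ x has order 8 in GF(3)[x]/(f), i.e. x^(8/q) ≠ 1 for each prime q | 8.
x^(4) mod f = 2.
None equal 1, so x has full order 8; f is primitive.

Yes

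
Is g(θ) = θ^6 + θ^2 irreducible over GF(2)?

Check for roots in GF(2): g(0) = 0 → root; g(1) = 0 → root.
g(0) = 0, so (θ) divides g(θ); g is reducible.

No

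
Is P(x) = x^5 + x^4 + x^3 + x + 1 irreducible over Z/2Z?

Check for roots in Z/2Z: P(0) = 1; P(1) = 1.
No roots, so no linear factors.
Monic irreducibles of degree 2 over GF(2): x^2 + x + 1.
None of them divide P (all give nonzero remainder).
No irreducible factor of degree ≤ 2 exists, so P is irreducible over GF(2).

Yes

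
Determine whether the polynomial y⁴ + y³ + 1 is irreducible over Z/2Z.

Write f(y) = y⁴ + y³ + 1.
Check for roots in Z/2Z: f(0) = 1; f(1) = 1.
No roots, so no linear factors.
Monic irreducibles of degree 2 over GF(2): y² + y + 1.
None of them divide f (all give nonzero remainder).
No irreducible factor of degree ≤ 2 exists, so f is irreducible over GF(2).

Yes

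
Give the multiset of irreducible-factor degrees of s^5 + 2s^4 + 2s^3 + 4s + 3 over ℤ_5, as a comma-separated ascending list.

Write f(s) = s^5 + 2s^4 + 2s^3 + 4s + 3.
Roots in ℤ_5: f(0) = 3; f(1) = 2; f(2) = 1; f(3) = 4; f(4) = 3.
Complete factorization: f(s) = (s^5 + 2s^4 + 2s^3 + 4s + 3).
Factor degrees with multiplicity: 5 = 5.

5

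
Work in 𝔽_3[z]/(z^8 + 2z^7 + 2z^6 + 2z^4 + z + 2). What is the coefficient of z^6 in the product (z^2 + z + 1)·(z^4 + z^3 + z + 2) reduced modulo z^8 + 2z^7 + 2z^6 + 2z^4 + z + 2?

1

Multiply in 𝔽_3[z]: (z^2 + z + 1)·(z^4 + z^3 + z + 2) = z^6 + 2z^5 + 2z^4 + 2z^3 + 2.
Reduced: z^6 + 2z^5 + 2z^4 + 2z^3 + 2.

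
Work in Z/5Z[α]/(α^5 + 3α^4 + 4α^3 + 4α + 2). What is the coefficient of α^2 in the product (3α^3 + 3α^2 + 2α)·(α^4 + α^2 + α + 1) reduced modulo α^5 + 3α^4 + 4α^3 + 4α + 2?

3

Multiply in Z/5Z[α]: (3α^3 + 3α^2 + 2α)·(α^4 + α^2 + α + 1) = 3α^7 + 3α^6 + α^4 + 3α^3 + 2α.
Reduce using α^5 ≡ 2α^4 + α^3 + α + 3 (mod α^5 + 3α^4 + 4α^3 + 4α + 2).
Reduced: 2α^4 + 2α^3 + 3α^2 + 3.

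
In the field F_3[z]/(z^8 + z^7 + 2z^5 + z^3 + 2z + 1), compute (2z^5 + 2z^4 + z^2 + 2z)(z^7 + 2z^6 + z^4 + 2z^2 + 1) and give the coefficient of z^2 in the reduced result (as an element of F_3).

Multiply in F_3[z]: (2z^5 + 2z^4 + z^2 + 2z)·(z^7 + 2z^6 + z^4 + 2z^2 + 1) = 2z^12 + z^10 + 2z^7 + 2z^6 + z^5 + z^4 + z^3 + z^2 + 2z.
Reduce using z^8 ≡ 2z^7 + z^5 + 2z^3 + z + 2 (mod z^8 + z^7 + 2z^5 + z^3 + 2z + 1).
Reduced: z^7 + 2z^5 + z^4 + z^3 + 2z + 1.

0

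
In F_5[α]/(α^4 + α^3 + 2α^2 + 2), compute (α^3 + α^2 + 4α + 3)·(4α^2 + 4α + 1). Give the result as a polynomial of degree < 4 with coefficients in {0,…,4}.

4α^3 + α^2 + 3α

Multiply in F_5[α]: (α^3 + α^2 + 4α + 3)·(4α^2 + 4α + 1) = 4α^5 + 3α^4 + α^3 + 4α^2 + α + 3.
Reduce using α^4 ≡ 4α^3 + 3α^2 + 3 (mod α^4 + α^3 + 2α^2 + 2).
Reduced: 4α^3 + α^2 + 3α.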